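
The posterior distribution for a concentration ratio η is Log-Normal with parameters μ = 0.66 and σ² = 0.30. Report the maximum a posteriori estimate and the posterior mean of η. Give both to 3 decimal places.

maximum a posteriori estimate = 1.433, posterior mean = 2.248

Mode = exp(μ − σ²) = exp(0.36) = 1.433.
Mean = exp(μ + σ²/2) = exp(0.810) = 2.248.
The posterior is right-skewed, so the mean exceeds the mode.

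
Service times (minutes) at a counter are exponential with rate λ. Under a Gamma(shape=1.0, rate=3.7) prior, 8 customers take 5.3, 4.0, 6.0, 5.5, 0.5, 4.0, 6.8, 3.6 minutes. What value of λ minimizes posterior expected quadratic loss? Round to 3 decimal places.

0.228

Σ times = 35.7. Posterior: Gamma(shape = 1.0+8 = 9.0, rate = 3.7+35.7 = 39.4).
Mode = (α−1)/β = 8.0/39.4 = 0.203.
Mean = α/β = 9.0/39.4 = 0.228.
Quadratic loss ⇒ the optimal estimator is the posterior mean.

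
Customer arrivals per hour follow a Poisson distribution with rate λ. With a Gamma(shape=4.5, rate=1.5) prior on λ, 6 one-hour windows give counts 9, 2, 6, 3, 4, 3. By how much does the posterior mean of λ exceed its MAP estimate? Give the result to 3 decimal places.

0.133

Σ counts = 27. Posterior: Gamma(shape = 4.5+27 = 31.5, rate = 1.5+6 = 7.5).
Mode = (α−1)/β = 30.5/7.5 = 4.067.
Mean = α/β = 31.5/7.5 = 4.200.
Difference = 4.200 − 4.067 = 0.133.
Right-skewed posterior ⇒ mode < mean.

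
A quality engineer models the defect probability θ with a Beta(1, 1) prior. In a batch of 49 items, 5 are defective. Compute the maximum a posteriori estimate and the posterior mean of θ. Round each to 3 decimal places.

Posterior: Beta(1+5, 1+44) = Beta(6, 45).
Mode = (6−1)/(6+45−2) = 5/49 = 0.102.
With a flat prior the MAP equals the MLE, 5/49.
Mean = 6/(6+45) = 6/51 = 0.118.

MAP = 0.102, posterior mean = 0.118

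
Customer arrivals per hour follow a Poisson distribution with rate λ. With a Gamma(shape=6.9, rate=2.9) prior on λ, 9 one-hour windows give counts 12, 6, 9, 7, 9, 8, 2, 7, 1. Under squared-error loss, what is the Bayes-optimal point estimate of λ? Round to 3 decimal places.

Σ counts = 61. Posterior: Gamma(shape = 6.9+61 = 67.9, rate = 2.9+9 = 11.9).
Mode = (α−1)/β = 66.9/11.9 = 5.622.
Mean = α/β = 67.9/11.9 = 5.706.
Squared-error loss ⇒ the optimal estimator is the posterior mean.

5.706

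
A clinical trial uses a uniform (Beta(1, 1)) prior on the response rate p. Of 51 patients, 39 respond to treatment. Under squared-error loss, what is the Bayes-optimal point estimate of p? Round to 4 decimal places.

0.7547

Posterior: Beta(1+39, 1+12) = Beta(40, 13).
Mode = (40−1)/(40+13−2) = 39/51 = 0.7647.
With a flat prior the MAP equals the MLE, 39/51.
Mean = 40/(40+13) = 40/53 = 0.7547.
Squared-error loss ⇒ the optimal estimator is the posterior mean.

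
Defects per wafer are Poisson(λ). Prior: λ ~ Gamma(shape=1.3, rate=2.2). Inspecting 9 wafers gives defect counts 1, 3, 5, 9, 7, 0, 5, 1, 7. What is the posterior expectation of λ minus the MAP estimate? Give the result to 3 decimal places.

Σ counts = 38. Posterior: Gamma(shape = 1.3+38 = 39.3, rate = 2.2+9 = 11.2).
Mode = (α−1)/β = 38.3/11.2 = 3.420.
Mean = α/β = 39.3/11.2 = 3.509.
Difference = 3.509 − 3.420 = 0.089.
Right-skewed posterior ⇒ mode < mean.

0.089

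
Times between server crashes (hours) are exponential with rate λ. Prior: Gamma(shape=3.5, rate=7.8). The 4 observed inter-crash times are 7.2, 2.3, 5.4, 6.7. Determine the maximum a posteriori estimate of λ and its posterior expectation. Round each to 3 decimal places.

Σ times = 21.6. Posterior: Gamma(shape = 3.5+4 = 7.5, rate = 7.8+21.6 = 29.4).
Mode = (α−1)/β = 6.5/29.4 = 0.221.
Mean = α/β = 7.5/29.4 = 0.255.
Right-skewed posterior ⇒ mode < mean.

MAP: 0.221. Posterior mean: 0.255.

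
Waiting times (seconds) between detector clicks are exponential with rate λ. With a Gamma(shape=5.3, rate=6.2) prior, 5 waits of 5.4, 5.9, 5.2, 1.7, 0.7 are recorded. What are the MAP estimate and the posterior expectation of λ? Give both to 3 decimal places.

MAP = 0.371; posterior mean = 0.410

Σ times = 18.9. Posterior: Gamma(shape = 5.3+5 = 10.3, rate = 6.2+18.9 = 25.1).
Mode = (α−1)/β = 9.3/25.1 = 0.371.
Mean = α/β = 10.3/25.1 = 0.410.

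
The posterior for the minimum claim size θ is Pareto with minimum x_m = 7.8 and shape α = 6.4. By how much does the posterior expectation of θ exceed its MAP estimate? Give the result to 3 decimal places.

The Pareto density is strictly decreasing on [x_m, ∞), so the mode is x_m = 7.800.
Mean = α·x_m/(α−1) = 6.4·7.8/5.4 = 9.244.
Difference = 9.244 − 7.800 = 1.444.

1.444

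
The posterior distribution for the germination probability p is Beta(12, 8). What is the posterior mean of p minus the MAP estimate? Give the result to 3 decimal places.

-0.011

Mode = (12−1)/(12+8−2) = 11/18 = 0.611.
Mean = 12/(12+8) = 12/20 = 0.600.
Difference = 0.600 − 0.611 = -0.011.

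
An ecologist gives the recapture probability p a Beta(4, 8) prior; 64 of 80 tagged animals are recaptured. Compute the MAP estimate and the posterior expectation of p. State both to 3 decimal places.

MAP = 0.744; posterior mean = 0.739

Posterior: Beta(4+64, 8+16) = Beta(68, 24).
Mode = (68−1)/(68+24−2) = 67/90 = 0.744.
Mean = 68/(68+24) = 68/92 = 0.739.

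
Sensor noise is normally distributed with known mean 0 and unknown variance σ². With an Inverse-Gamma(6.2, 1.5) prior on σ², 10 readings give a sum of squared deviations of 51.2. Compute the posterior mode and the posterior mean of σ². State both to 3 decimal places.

Posterior: Inverse-Gamma(shape = 6.2+10/2 = 11.2, scale = 1.5+51.2/2 = 27.1).
Mode = β/(α+1) = 27.1/12.2 = 2.221.
Mean = β/(α−1) = 27.1/10.2 = 2.657.
The posterior is right-skewed, so the mean exceeds the mode.

σ²_MAP = 2.221, E[σ²|data] = 2.657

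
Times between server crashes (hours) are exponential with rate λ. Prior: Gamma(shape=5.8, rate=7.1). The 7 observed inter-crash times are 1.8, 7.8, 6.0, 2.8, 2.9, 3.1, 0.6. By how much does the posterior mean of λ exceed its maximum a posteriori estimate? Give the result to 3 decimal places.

0.031

Σ times = 25.0. Posterior: Gamma(shape = 5.8+7 = 12.8, rate = 7.1+25.0 = 32.1).
Mode = (α−1)/β = 11.8/32.1 = 0.368.
Mean = α/β = 12.8/32.1 = 0.399.
Difference = 0.399 − 0.368 = 0.031.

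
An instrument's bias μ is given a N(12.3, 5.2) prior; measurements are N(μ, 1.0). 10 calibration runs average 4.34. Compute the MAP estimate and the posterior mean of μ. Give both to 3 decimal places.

MAP = 4.490; posterior mean = 4.490

Posterior for μ is Normal. Precision-weighted mean: (1/5.2·12.3 + 10/1.0·4.34) / (1/5.2 + 10/1.0) = 4.490.
A Normal posterior is symmetric, so mode = mean.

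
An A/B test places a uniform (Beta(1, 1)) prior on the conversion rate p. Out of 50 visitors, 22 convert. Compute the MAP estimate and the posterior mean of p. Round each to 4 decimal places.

Posterior: Beta(1+22, 1+28) = Beta(23, 29).
Mode = (23−1)/(23+29−2) = 22/50 = 0.4400.
With a flat prior the MAP equals the MLE, 22/50.
Mean = 23/(23+29) = 23/52 = 0.4423.

MAP = 0.4400, posterior mean = 0.4423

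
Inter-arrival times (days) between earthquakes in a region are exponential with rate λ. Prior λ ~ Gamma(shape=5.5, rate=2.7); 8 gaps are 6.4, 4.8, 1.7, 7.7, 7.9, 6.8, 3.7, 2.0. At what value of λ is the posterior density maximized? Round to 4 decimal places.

Σ times = 41.0. Posterior: Gamma(shape = 5.5+8 = 13.5, rate = 2.7+41.0 = 43.7).
Mode = (α−1)/β = 12.5/43.7 = 0.2860.
Mean = α/β = 13.5/43.7 = 0.3089.
This is the posterior mode — the MAP estimate.

0.2860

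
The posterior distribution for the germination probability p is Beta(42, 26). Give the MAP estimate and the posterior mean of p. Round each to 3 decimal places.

Mode = (42−1)/(42+26−2) = 41/66 = 0.621.
Mean = 42/(42+26) = 42/68 = 0.618.
Left-skewed posterior ⇒ mean < mode.

MAP = 0.621; posterior mean = 0.618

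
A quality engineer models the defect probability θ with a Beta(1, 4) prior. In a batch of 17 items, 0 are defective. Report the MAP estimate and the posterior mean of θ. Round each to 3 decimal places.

MAP estimate = 0.000, posterior mean = 0.045

Posterior: Beta(1+0, 4+17) = Beta(1, 21).
Since α = 1 ≤ 1 and β > 1, the Beta density is monotone decreasing on [0,1]; the mode is at 0.
Mean = 1/(1+21) = 0.045.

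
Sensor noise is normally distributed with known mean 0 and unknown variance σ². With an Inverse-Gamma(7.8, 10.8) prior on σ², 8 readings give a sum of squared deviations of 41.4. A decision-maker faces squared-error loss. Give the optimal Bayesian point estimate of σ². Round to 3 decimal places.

2.917

Posterior: Inverse-Gamma(shape = 7.8+8/2 = 11.8, scale = 10.8+41.4/2 = 31.5).
Mode = β/(α+1) = 31.5/12.8 = 2.461.
Mean = β/(α−1) = 31.5/10.8 = 2.917.
Squared-error loss ⇒ the optimal estimator is the posterior mean.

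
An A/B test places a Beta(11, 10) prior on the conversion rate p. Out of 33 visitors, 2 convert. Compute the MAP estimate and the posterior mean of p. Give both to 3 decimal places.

Posterior: Beta(11+2, 10+31) = Beta(13, 41).
Mode = (13−1)/(13+41−2) = 12/52 = 0.231.
Mean = 13/(13+41) = 13/54 = 0.241.
Mean > mode: the posterior has a right tail.

MAP estimate = 0.231, posterior mean = 0.241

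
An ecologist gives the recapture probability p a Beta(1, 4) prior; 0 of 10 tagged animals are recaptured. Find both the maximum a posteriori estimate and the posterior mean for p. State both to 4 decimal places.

p_MAP = 0.0000, E[p|data] = 0.0667

Posterior: Beta(1+0, 4+10) = Beta(1, 14).
Since α = 1 ≤ 1 and β > 1, the Beta density is monotone decreasing on [0,1]; the mode is at 0.
Mean = 1/(1+14) = 0.0667.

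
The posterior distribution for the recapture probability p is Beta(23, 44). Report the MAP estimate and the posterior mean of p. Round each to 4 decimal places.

MAP estimate = 0.3385, posterior mean = 0.3433

Mode = (23−1)/(23+44−2) = 22/65 = 0.3385.
Mean = 23/(23+44) = 23/67 = 0.3433.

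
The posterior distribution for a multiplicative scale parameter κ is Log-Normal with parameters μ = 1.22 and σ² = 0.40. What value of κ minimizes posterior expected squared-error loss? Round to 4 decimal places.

Mode = exp(μ − σ²) = exp(0.82) = 2.2705.
Mean = exp(μ + σ²/2) = exp(1.420) = 4.1371.
Squared-error loss ⇒ the optimal estimator is the posterior mean.

4.1371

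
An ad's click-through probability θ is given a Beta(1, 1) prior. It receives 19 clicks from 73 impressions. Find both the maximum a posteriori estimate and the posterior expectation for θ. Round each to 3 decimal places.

MAP = 0.260; posterior mean = 0.267

Posterior: Beta(1+19, 1+54) = Beta(20, 55).
Mode = (20−1)/(20+55−2) = 19/73 = 0.260.
With a flat prior the MAP equals the MLE, 19/73.
Mean = 20/(20+55) = 20/75 = 0.267.
Mean > mode: the posterior has a right tail.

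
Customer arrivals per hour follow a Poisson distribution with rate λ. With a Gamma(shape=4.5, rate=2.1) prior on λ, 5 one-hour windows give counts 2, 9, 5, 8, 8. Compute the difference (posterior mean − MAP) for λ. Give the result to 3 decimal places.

0.141

Σ counts = 32. Posterior: Gamma(shape = 4.5+32 = 36.5, rate = 2.1+5 = 7.1).
Mode = (α−1)/β = 35.5/7.1 = 5.000.
Mean = α/β = 36.5/7.1 = 5.141.
Difference = 5.141 − 5.000 = 0.141.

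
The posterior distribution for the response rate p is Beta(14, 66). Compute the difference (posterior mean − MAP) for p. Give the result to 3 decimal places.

Mode = (14−1)/(14+66−2) = 13/78 = 0.167.
Mean = 14/(14+66) = 14/80 = 0.175.
Difference = 0.175 − 0.167 = 0.008.

0.008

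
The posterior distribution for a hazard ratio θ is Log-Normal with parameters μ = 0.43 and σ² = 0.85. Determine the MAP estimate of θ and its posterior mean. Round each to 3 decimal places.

θ_MAP = 0.657, E[θ|data] = 2.351

Mode = exp(μ − σ²) = exp(-0.42) = 0.657.
Mean = exp(μ + σ²/2) = exp(0.855) = 2.351.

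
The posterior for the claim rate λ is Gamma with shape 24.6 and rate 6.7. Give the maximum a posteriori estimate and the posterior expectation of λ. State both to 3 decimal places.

maximum a posteriori estimate = 3.522, posterior expectation = 3.672

Mode = (α−1)/β = 23.6/6.7 = 3.522.
Mean = α/β = 24.6/6.7 = 3.672.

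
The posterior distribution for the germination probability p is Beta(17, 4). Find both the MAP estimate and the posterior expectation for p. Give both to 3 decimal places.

MAP = 0.842; posterior mean = 0.810

Mode = (17−1)/(17+4−2) = 16/19 = 0.842.
Mean = 17/(17+4) = 17/21 = 0.810.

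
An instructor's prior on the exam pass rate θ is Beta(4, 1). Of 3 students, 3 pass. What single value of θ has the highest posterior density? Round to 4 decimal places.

Posterior: Beta(4+3, 1+0) = Beta(7, 1).
Since β = 1 ≤ 1 and α > 1, the Beta density is monotone increasing on [0,1]; the mode is at 1.
Mean = 7/(7+1) = 0.8750.
This is the posterior mode — the MAP estimate.

1.0000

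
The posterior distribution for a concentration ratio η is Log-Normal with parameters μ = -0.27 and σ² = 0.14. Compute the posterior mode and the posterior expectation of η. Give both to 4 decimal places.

Mode = exp(μ − σ²) = exp(-0.41) = 0.6637.
Mean = exp(μ + σ²/2) = exp(-0.200) = 0.8187.
The mean is pulled above the mode by the posterior's right skew.

posterior mode = 0.6637, posterior expectation = 0.8187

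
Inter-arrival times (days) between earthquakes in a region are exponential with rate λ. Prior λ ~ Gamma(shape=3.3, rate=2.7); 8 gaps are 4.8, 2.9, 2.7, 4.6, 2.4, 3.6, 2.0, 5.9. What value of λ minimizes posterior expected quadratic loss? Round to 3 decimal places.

0.358

Σ times = 28.9. Posterior: Gamma(shape = 3.3+8 = 11.3, rate = 2.7+28.9 = 31.6).
Mode = (α−1)/β = 10.3/31.6 = 0.326.
Mean = α/β = 11.3/31.6 = 0.358.
Quadratic loss ⇒ the optimal estimator is the posterior mean.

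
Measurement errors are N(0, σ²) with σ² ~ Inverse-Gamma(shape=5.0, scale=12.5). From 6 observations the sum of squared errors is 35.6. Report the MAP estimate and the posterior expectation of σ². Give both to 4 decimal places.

Posterior: Inverse-Gamma(shape = 5.0+6/2 = 8.0, scale = 12.5+35.6/2 = 30.3).
Mode = β/(α+1) = 30.3/9.0 = 3.3667.
Mean = β/(α−1) = 30.3/7.0 = 4.3286.

MAP = 3.3667; posterior mean = 4.3286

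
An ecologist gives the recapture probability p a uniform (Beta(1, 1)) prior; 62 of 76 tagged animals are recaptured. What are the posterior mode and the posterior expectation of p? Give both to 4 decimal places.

p_MAP = 0.8158, E[p|data] = 0.8077

Posterior: Beta(1+62, 1+14) = Beta(63, 15).
Mode = (63−1)/(63+15−2) = 62/76 = 0.8158.
With a flat prior the MAP equals the MLE, 62/76.
Mean = 63/(63+15) = 63/78 = 0.8077.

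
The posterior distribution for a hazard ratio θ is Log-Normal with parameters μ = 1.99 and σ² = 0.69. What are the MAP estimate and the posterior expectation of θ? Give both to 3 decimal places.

Mode = exp(μ − σ²) = exp(1.30) = 3.669.
Mean = exp(μ + σ²/2) = exp(2.335) = 10.329.
The mean is pulled above the mode by the posterior's right skew.

MAP = 3.669; posterior mean = 10.329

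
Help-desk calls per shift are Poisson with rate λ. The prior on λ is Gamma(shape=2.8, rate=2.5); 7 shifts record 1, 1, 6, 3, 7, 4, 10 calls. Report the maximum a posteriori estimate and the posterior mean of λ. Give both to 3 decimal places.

MAP = 3.558, posterior mean = 3.663

Σ counts = 32. Posterior: Gamma(shape = 2.8+32 = 34.8, rate = 2.5+7 = 9.5).
Mode = (α−1)/β = 33.8/9.5 = 3.558.
Mean = α/β = 34.8/9.5 = 3.663.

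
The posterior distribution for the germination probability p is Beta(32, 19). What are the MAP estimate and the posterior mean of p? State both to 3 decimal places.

p_MAP = 0.633, E[p|data] = 0.627

Mode = (32−1)/(32+19−2) = 31/49 = 0.633.
Mean = 32/(32+19) = 32/51 = 0.627.
The mean is pulled below the mode by the posterior's left skew.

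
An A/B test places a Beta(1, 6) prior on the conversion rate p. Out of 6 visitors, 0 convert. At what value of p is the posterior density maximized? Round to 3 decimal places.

Posterior: Beta(1+0, 6+6) = Beta(1, 12).
Since α = 1 ≤ 1 and β > 1, the Beta density is monotone decreasing on [0,1]; the mode is at 0.
Mean = 1/(1+12) = 0.077.
This is the posterior mode — the MAP estimate.

0.000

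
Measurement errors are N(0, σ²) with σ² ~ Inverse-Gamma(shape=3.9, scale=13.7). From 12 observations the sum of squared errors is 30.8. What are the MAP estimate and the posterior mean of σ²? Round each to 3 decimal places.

Posterior: Inverse-Gamma(shape = 3.9+12/2 = 9.9, scale = 13.7+30.8/2 = 29.1).
Mode = β/(α+1) = 29.1/10.9 = 2.670.
Mean = β/(α−1) = 29.1/8.9 = 3.270.
The posterior is right-skewed, so the mean exceeds the mode.

MAP estimate = 2.670, posterior mean = 3.270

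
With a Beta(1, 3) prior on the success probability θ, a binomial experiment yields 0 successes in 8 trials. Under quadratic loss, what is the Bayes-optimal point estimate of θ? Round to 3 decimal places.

Posterior: Beta(1+0, 3+8) = Beta(1, 11).
Since α = 1 ≤ 1 and β > 1, the Beta density is monotone decreasing on [0,1]; the mode is at 0.
Mean = 1/(1+11) = 0.083.
Quadratic loss ⇒ the optimal estimator is the posterior mean.

0.083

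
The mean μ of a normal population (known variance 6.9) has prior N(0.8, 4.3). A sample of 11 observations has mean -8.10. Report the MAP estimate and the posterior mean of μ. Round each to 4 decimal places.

Posterior for μ is Normal. Precision-weighted mean: (1/4.3·0.8 + 11/6.9·-8.10) / (1/4.3 + 11/6.9) = -6.9670.
A Normal posterior is symmetric, so mode = mean.

MAP estimate = -6.9670, posterior mean = -6.9670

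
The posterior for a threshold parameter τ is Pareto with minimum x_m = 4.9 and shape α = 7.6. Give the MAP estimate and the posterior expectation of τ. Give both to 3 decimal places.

MAP: 4.900. Posterior mean: 5.642.

The Pareto density is strictly decreasing on [x_m, ∞), so the mode is x_m = 4.900.
Mean = α·x_m/(α−1) = 7.6·4.9/6.6 = 5.642.
The posterior is right-skewed, so the mean exceeds the mode.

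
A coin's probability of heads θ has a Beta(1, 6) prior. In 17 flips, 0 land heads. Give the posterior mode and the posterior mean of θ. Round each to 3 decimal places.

Posterior: Beta(1+0, 6+17) = Beta(1, 23).
Since α = 1 ≤ 1 and β > 1, the Beta density is monotone decreasing on [0,1]; the mode is at 0.
Mean = 1/(1+23) = 0.042.
The mean is pulled above the mode by the posterior's right skew.

posterior mode = 0.000, posterior mean = 0.042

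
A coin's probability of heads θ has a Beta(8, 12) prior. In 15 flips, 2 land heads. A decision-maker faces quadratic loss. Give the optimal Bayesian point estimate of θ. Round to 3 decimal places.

Posterior: Beta(8+2, 12+13) = Beta(10, 25).
Mode = (10−1)/(10+25−2) = 9/33 = 0.273.
Mean = 10/(10+25) = 10/35 = 0.286.
Quadratic loss ⇒ the optimal estimator is the posterior mean.

0.286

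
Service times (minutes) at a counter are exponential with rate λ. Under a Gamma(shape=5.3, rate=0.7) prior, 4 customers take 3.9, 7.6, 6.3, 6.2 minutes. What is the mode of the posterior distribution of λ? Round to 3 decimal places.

Σ times = 24.0. Posterior: Gamma(shape = 5.3+4 = 9.3, rate = 0.7+24.0 = 24.7).
Mode = (α−1)/β = 8.3/24.7 = 0.336.
Mean = α/β = 9.3/24.7 = 0.377.
This is the posterior mode — the MAP estimate.

0.336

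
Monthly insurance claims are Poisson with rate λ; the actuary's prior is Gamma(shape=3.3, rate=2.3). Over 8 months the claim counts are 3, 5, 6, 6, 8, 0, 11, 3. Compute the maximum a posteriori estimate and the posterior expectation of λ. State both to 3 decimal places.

MAP = 4.301, posterior mean = 4.398

Σ counts = 42. Posterior: Gamma(shape = 3.3+42 = 45.3, rate = 2.3+8 = 10.3).
Mode = (α−1)/β = 44.3/10.3 = 4.301.
Mean = α/β = 45.3/10.3 = 4.398.
Right-skewed posterior ⇒ mode < mean.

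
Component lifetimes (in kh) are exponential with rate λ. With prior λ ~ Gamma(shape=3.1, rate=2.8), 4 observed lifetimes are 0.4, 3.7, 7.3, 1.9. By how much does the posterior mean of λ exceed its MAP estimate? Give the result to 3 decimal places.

Σ times = 13.3. Posterior: Gamma(shape = 3.1+4 = 7.1, rate = 2.8+13.3 = 16.1).
Mode = (α−1)/β = 6.1/16.1 = 0.379.
Mean = α/β = 7.1/16.1 = 0.441.
Difference = 0.441 − 0.379 = 0.062.
The mean is pulled above the mode by the posterior's right skew.

0.062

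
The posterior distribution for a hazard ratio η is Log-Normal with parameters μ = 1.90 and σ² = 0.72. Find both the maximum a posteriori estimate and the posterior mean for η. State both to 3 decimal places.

MAP: 3.254. Posterior mean: 9.583.

Mode = exp(μ − σ²) = exp(1.18) = 3.254.
Mean = exp(μ + σ²/2) = exp(2.260) = 9.583.
Right-skewed posterior ⇒ mode < mean.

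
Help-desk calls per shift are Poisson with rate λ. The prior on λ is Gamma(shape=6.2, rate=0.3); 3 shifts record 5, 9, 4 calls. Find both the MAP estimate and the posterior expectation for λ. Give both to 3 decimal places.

MAP = 7.030; posterior mean = 7.333

Σ counts = 18. Posterior: Gamma(shape = 6.2+18 = 24.2, rate = 0.3+3 = 3.3).
Mode = (α−1)/β = 23.2/3.3 = 7.030.
Mean = α/β = 24.2/3.3 = 7.333.
The posterior is right-skewed, so the mean exceeds the mode.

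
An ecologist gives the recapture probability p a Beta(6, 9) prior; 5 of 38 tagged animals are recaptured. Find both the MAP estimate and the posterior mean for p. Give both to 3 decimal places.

MAP: 0.196. Posterior mean: 0.208.

Posterior: Beta(6+5, 9+33) = Beta(11, 42).
Mode = (11−1)/(11+42−2) = 10/51 = 0.196.
Mean = 11/(11+42) = 11/53 = 0.208.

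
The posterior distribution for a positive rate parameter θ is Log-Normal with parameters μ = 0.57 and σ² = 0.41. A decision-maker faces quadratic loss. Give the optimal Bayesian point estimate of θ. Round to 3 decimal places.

2.171

Mode = exp(μ − σ²) = exp(0.16) = 1.174.
Mean = exp(μ + σ²/2) = exp(0.775) = 2.171.
Quadratic loss ⇒ the optimal estimator is the posterior mean.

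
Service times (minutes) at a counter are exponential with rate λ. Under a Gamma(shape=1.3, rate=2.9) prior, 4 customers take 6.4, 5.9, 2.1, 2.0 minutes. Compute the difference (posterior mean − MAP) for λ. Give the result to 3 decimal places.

0.052

Σ times = 16.4. Posterior: Gamma(shape = 1.3+4 = 5.3, rate = 2.9+16.4 = 19.3).
Mode = (α−1)/β = 4.3/19.3 = 0.223.
Mean = α/β = 5.3/19.3 = 0.275.
Difference = 0.275 − 0.223 = 0.052.
Mean > mode: the posterior has a right tail.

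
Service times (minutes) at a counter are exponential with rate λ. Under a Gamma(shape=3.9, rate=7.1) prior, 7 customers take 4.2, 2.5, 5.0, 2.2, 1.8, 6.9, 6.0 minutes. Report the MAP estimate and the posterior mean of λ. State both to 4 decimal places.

Σ times = 28.6. Posterior: Gamma(shape = 3.9+7 = 10.9, rate = 7.1+28.6 = 35.7).
Mode = (α−1)/β = 9.9/35.7 = 0.2773.
Mean = α/β = 10.9/35.7 = 0.3053.

MAP: 0.2773. Posterior mean: 0.3053.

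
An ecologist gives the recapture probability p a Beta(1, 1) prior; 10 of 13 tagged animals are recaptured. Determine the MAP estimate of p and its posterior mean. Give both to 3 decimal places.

Posterior: Beta(1+10, 1+3) = Beta(11, 4).
Mode = (11−1)/(11+4−2) = 10/13 = 0.769.
With a flat prior the MAP equals the MLE, 10/13.
Mean = 11/(11+4) = 11/15 = 0.733.

MAP: 0.769. Posterior mean: 0.733.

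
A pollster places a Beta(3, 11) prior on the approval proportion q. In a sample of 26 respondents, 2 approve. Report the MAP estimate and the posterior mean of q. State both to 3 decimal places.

q_MAP = 0.105, E[q|data] = 0.125

Posterior: Beta(3+2, 11+24) = Beta(5, 35).
Mode = (5−1)/(5+35−2) = 4/38 = 0.105.
Mean = 5/(5+35) = 5/40 = 0.125.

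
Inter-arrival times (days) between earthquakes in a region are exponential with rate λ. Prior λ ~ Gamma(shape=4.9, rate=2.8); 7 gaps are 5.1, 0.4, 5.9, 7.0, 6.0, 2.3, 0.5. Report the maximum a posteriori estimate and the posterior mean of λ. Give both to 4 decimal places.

Σ times = 27.2. Posterior: Gamma(shape = 4.9+7 = 11.9, rate = 2.8+27.2 = 30.0).
Mode = (α−1)/β = 10.9/30.0 = 0.3633.
Mean = α/β = 11.9/30.0 = 0.3967.
Mean > mode: the posterior has a right tail.

MAP = 0.3633, posterior mean = 0.3967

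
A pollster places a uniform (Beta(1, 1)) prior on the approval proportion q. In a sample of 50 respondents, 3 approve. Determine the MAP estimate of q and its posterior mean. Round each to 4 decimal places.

q_MAP = 0.0600, E[q|data] = 0.0769

Posterior: Beta(1+3, 1+47) = Beta(4, 48).
Mode = (4−1)/(4+48−2) = 3/50 = 0.0600.
With a flat prior the MAP equals the MLE, 3/50.
Mean = 4/(4+48) = 4/52 = 0.0769.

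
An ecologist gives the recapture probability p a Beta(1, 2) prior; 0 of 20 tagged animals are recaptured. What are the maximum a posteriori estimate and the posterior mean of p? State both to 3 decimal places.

Posterior: Beta(1+0, 2+20) = Beta(1, 22).
Since α = 1 ≤ 1 and β > 1, the Beta density is monotone decreasing on [0,1]; the mode is at 0.
Mean = 1/(1+22) = 0.043.

MAP: 0.000. Posterior mean: 0.043.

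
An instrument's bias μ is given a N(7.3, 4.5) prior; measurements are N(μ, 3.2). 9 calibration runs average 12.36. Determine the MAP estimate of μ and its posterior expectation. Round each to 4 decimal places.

MAP = 11.9895; posterior mean = 11.9895

Posterior for μ is Normal. Precision-weighted mean: (1/4.5·7.3 + 9/3.2·12.36) / (1/4.5 + 9/3.2) = 11.9895.
A Normal posterior is symmetric, so mode = mean.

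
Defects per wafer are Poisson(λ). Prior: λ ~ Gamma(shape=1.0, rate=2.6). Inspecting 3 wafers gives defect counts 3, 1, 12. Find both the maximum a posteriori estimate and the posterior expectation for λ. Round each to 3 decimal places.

MAP = 2.857; posterior mean = 3.036

Σ counts = 16. Posterior: Gamma(shape = 1.0+16 = 17.0, rate = 2.6+3 = 5.6).
Mode = (α−1)/β = 16.0/5.6 = 2.857.
Mean = α/β = 17.0/5.6 = 3.036.
The mean is pulled above the mode by the posterior's right skew.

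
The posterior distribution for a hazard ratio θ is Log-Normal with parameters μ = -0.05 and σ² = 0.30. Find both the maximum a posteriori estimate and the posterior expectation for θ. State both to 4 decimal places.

Mode = exp(μ − σ²) = exp(-0.35) = 0.7047.
Mean = exp(μ + σ²/2) = exp(0.100) = 1.1052.

MAP: 0.7047. Posterior mean: 1.1052.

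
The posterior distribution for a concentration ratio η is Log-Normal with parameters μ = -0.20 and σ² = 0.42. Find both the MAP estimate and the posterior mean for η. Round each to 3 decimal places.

MAP = 0.538, posterior mean = 1.010

Mode = exp(μ − σ²) = exp(-0.62) = 0.538.
Mean = exp(μ + σ²/2) = exp(0.010) = 1.010.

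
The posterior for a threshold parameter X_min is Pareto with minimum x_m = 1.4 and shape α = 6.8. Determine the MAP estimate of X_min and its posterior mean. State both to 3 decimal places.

The Pareto density is strictly decreasing on [x_m, ∞), so the mode is x_m = 1.400.
Mean = α·x_m/(α−1) = 6.8·1.4/5.8 = 1.641.

MAP estimate = 1.400, posterior mean = 1.641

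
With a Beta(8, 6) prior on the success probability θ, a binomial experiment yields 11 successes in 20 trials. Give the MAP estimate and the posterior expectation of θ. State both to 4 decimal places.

θ_MAP = 0.5625, E[θ|data] = 0.5588

Posterior: Beta(8+11, 6+9) = Beta(19, 15).
Mode = (19−1)/(19+15−2) = 18/32 = 0.5625.
Mean = 19/(19+15) = 19/34 = 0.5588.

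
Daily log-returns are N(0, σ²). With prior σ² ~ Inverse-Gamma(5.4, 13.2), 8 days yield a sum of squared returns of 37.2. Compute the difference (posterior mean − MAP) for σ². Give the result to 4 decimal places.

0.7280

Posterior: Inverse-Gamma(shape = 5.4+8/2 = 9.4, scale = 13.2+37.2/2 = 31.8).
Mode = β/(α+1) = 31.8/10.4 = 3.0577.
Mean = β/(α−1) = 31.8/8.4 = 3.7857.
Difference = 3.7857 − 3.0577 = 0.7280.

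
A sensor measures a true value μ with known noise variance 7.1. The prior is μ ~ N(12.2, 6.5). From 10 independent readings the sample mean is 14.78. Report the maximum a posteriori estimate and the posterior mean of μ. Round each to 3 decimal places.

MAP = 14.526; posterior mean = 14.526

Posterior for μ is Normal. Precision-weighted mean: (1/6.5·12.2 + 10/7.1·14.78) / (1/6.5 + 10/7.1) = 14.526.
A Normal posterior is symmetric, so mode = mean.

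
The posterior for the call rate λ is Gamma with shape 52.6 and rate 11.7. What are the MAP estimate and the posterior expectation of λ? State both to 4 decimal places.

Mode = (α−1)/β = 51.6/11.7 = 4.4103.
Mean = α/β = 52.6/11.7 = 4.4957.

MAP estimate = 4.4103, posterior expectation = 4.4957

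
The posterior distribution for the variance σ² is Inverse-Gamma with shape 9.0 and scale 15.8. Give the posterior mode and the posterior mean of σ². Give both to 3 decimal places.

MAP: 1.580. Posterior mean: 1.975.

Mode = β/(α+1) = 15.8/10.0 = 1.580.
Mean = β/(α−1) = 15.8/8.0 = 1.975.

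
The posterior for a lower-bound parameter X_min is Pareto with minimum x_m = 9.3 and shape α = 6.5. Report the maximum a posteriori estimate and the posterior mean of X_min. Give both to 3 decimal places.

MAP = 9.300; posterior mean = 10.991

The Pareto density is strictly decreasing on [x_m, ∞), so the mode is x_m = 9.300.
Mean = α·x_m/(α−1) = 6.5·9.3/5.5 = 10.991.
The mean is pulled above the mode by the posterior's right skew.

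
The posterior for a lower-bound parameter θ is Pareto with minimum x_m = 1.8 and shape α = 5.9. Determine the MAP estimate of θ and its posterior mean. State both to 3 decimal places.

The Pareto density is strictly decreasing on [x_m, ∞), so the mode is x_m = 1.800.
Mean = α·x_m/(α−1) = 5.9·1.8/4.9 = 2.167.

MAP: 1.800. Posterior mean: 2.167.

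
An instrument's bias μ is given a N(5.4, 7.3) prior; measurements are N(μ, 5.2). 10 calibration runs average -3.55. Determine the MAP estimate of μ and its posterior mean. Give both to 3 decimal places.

μ_MAP = -2.955, E[μ|data] = -2.955

Posterior for μ is Normal. Precision-weighted mean: (1/7.3·5.4 + 10/5.2·-3.55) / (1/7.3 + 10/5.2) = -2.955.
A Normal posterior is symmetric, so mode = mean.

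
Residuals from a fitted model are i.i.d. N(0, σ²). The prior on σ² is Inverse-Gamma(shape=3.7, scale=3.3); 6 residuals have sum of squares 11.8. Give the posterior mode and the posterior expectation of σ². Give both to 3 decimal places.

MAP: 1.195. Posterior mean: 1.614.

Posterior: Inverse-Gamma(shape = 3.7+6/2 = 6.7, scale = 3.3+11.8/2 = 9.2).
Mode = β/(α+1) = 9.2/7.7 = 1.195.
Mean = β/(α−1) = 9.2/5.7 = 1.614.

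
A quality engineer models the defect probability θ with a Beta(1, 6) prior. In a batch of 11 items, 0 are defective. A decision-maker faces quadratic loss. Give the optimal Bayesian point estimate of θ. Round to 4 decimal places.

Posterior: Beta(1+0, 6+11) = Beta(1, 17).
Since α = 1 ≤ 1 and β > 1, the Beta density is monotone decreasing on [0,1]; the mode is at 0.
Mean = 1/(1+17) = 0.0556.
Quadratic loss ⇒ the optimal estimator is the posterior mean.

0.0556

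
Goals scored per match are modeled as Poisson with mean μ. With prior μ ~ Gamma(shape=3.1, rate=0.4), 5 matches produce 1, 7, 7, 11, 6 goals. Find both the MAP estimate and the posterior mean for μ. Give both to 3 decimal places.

MAP estimate = 6.315, posterior mean = 6.500

Σ counts = 32. Posterior: Gamma(shape = 3.1+32 = 35.1, rate = 0.4+5 = 5.4).
Mode = (α−1)/β = 34.1/5.4 = 6.315.
Mean = α/β = 35.1/5.4 = 6.500.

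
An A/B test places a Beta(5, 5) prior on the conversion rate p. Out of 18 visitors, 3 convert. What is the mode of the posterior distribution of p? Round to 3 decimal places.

0.269

Posterior: Beta(5+3, 5+15) = Beta(8, 20).
Mode = (8−1)/(8+20−2) = 7/26 = 0.269.
Mean = 8/(8+20) = 8/28 = 0.286.
This is the posterior mode — the MAP estimate.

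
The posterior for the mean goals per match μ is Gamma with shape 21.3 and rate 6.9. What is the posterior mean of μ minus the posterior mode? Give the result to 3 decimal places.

Mode = (α−1)/β = 20.3/6.9 = 2.942.
Mean = α/β = 21.3/6.9 = 3.087.
Difference = 3.087 − 2.942 = 0.145.

0.145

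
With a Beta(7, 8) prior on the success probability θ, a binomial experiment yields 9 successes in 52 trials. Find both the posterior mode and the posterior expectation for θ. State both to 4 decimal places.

MAP = 0.2308; posterior mean = 0.2388

Posterior: Beta(7+9, 8+43) = Beta(16, 51).
Mode = (16−1)/(16+51−2) = 15/65 = 0.2308.
Mean = 16/(16+51) = 16/67 = 0.2388.
Mean > mode: the posterior has a right tail.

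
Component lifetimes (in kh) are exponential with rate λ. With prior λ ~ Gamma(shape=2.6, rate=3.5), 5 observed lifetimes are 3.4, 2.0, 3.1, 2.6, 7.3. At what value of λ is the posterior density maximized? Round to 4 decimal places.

Σ times = 18.4. Posterior: Gamma(shape = 2.6+5 = 7.6, rate = 3.5+18.4 = 21.9).
Mode = (α−1)/β = 6.6/21.9 = 0.3014.
Mean = α/β = 7.6/21.9 = 0.3470.
This is the posterior mode — the MAP estimate.

0.3014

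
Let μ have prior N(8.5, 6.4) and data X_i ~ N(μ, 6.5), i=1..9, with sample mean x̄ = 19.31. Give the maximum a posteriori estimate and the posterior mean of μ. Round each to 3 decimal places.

Posterior for μ is Normal. Precision-weighted mean: (1/6.4·8.5 + 9/6.5·19.31) / (1/6.4 + 9/6.5) = 18.214.
A Normal posterior is symmetric, so mode = mean.

μ_MAP = 18.214, E[μ|data] = 18.214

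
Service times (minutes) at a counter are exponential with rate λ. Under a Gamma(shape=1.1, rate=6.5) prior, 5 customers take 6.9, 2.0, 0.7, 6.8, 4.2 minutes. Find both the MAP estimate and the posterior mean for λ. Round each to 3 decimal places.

MAP = 0.188; posterior mean = 0.225

Σ times = 20.6. Posterior: Gamma(shape = 1.1+5 = 6.1, rate = 6.5+20.6 = 27.1).
Mode = (α−1)/β = 5.1/27.1 = 0.188.
Mean = α/β = 6.1/27.1 = 0.225.
Right-skewed posterior ⇒ mode < mean.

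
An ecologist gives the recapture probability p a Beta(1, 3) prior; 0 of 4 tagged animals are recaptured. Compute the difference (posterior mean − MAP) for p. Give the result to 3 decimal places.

Posterior: Beta(1+0, 3+4) = Beta(1, 7).
Since α = 1 ≤ 1 and β > 1, the Beta density is monotone decreasing on [0,1]; the mode is at 0.
Mean = 1/(1+7) = 0.125.
Difference = 0.125 − 0.000 = 0.125.

0.125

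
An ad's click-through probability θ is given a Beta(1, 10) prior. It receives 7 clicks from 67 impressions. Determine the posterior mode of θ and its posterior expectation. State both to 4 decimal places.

Posterior: Beta(1+7, 10+60) = Beta(8, 70).
Mode = (8−1)/(8+70−2) = 7/76 = 0.0921.
Mean = 8/(8+70) = 8/78 = 0.1026.
The posterior is right-skewed, so the mean exceeds the mode.

MAP = 0.0921, posterior mean = 0.1026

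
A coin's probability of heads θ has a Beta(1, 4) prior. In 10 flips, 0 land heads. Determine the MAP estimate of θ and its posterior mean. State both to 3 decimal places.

θ_MAP = 0.000, E[θ|data] = 0.067

Posterior: Beta(1+0, 4+10) = Beta(1, 14).
Since α = 1 ≤ 1 and β > 1, the Beta density is monotone decreasing on [0,1]; the mode is at 0.
Mean = 1/(1+14) = 0.067.
The posterior is right-skewed, so the mean exceeds the mode.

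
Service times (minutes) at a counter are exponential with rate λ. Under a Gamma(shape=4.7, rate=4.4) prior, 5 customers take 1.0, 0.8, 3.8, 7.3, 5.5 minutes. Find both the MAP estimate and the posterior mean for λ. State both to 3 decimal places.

MAP: 0.382. Posterior mean: 0.425.

Σ times = 18.4. Posterior: Gamma(shape = 4.7+5 = 9.7, rate = 4.4+18.4 = 22.8).
Mode = (α−1)/β = 8.7/22.8 = 0.382.
Mean = α/β = 9.7/22.8 = 0.425.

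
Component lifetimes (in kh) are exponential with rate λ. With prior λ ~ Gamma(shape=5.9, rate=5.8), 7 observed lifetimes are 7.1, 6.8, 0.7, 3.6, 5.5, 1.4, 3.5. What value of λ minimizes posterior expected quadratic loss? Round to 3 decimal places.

0.375

Σ times = 28.6. Posterior: Gamma(shape = 5.9+7 = 12.9, rate = 5.8+28.6 = 34.4).
Mode = (α−1)/β = 11.9/34.4 = 0.346.
Mean = α/β = 12.9/34.4 = 0.375.
Quadratic loss ⇒ the optimal estimator is the posterior mean.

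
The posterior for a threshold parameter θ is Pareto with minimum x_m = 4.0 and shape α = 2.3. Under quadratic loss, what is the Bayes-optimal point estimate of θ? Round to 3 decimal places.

7.077

The Pareto density is strictly decreasing on [x_m, ∞), so the mode is x_m = 4.000.
Mean = α·x_m/(α−1) = 2.3·4.0/1.3 = 7.077.
Quadratic loss ⇒ the optimal estimator is the posterior mean.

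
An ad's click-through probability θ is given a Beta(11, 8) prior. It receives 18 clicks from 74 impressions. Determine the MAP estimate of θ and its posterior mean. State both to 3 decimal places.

Posterior: Beta(11+18, 8+56) = Beta(29, 64).
Mode = (29−1)/(29+64−2) = 28/91 = 0.308.
Mean = 29/(29+64) = 29/93 = 0.312.

MAP estimate = 0.308, posterior mean = 0.312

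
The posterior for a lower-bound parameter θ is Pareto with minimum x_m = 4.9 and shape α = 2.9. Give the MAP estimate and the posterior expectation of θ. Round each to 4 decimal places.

MAP = 4.9000, posterior mean = 7.4789

The Pareto density is strictly decreasing on [x_m, ∞), so the mode is x_m = 4.9000.
Mean = α·x_m/(α−1) = 2.9·4.9/1.9 = 7.4789.
Right-skewed posterior ⇒ mode < mean.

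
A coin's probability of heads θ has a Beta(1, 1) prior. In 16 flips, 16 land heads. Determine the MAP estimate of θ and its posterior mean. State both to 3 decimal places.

Posterior: Beta(1+16, 1+0) = Beta(17, 1).
Since β = 1 ≤ 1 and α > 1, the Beta density is monotone increasing on [0,1]; the mode is at 1.
Mean = 17/(17+1) = 0.944.
Left-skewed posterior ⇒ mean < mode.

MAP: 1.000. Posterior mean: 0.944.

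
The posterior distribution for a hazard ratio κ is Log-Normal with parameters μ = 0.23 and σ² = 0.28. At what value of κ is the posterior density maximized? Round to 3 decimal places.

0.951

Mode = exp(μ − σ²) = exp(-0.05) = 0.951.
Mean = exp(μ + σ²/2) = exp(0.370) = 1.448.
This is the posterior mode — the MAP estimate.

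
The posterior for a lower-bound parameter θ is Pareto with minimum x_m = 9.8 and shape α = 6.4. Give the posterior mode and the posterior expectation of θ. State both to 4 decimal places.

The Pareto density is strictly decreasing on [x_m, ∞), so the mode is x_m = 9.8000.
Mean = α·x_m/(α−1) = 6.4·9.8/5.4 = 11.6148.

MAP = 9.8000, posterior mean = 11.6148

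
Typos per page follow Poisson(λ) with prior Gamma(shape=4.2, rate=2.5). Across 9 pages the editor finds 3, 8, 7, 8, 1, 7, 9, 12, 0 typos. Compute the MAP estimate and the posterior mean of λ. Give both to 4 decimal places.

MAP = 5.0609; posterior mean = 5.1478

Σ counts = 55. Posterior: Gamma(shape = 4.2+55 = 59.2, rate = 2.5+9 = 11.5).
Mode = (α−1)/β = 58.2/11.5 = 5.0609.
Mean = α/β = 59.2/11.5 = 5.1478.
The posterior is right-skewed, so the mean exceeds the mode.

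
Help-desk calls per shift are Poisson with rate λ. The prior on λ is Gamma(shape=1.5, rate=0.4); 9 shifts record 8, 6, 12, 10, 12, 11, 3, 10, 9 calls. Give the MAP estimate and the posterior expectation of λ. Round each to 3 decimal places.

MAP = 8.670, posterior mean = 8.777

Σ counts = 81. Posterior: Gamma(shape = 1.5+81 = 82.5, rate = 0.4+9 = 9.4).
Mode = (α−1)/β = 81.5/9.4 = 8.670.
Mean = α/β = 82.5/9.4 = 8.777.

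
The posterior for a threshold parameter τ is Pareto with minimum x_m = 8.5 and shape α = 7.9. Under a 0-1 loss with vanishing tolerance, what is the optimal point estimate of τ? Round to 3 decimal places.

8.500

The Pareto density is strictly decreasing on [x_m, ∞), so the mode is x_m = 8.500.
Mean = α·x_m/(α−1) = 7.9·8.5/6.9 = 9.732.
This is the posterior mode — the MAP estimate.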